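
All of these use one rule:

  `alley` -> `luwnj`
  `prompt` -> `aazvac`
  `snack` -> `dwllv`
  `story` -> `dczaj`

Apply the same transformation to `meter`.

xnenc

The shifts repeat in a cycle of length 2: positions 0,1,… shift by +11, +9, then the pattern repeats.
Applying it to meter: m+11=x, e+9=n, t+11=e, e+9=n, r+11=c.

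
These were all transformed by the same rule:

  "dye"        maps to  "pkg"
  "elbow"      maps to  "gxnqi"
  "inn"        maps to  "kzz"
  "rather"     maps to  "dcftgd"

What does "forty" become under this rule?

rqdfk

The shift depends on letter class: consonant d→p is +12, but vowel e→g is +2. Two shifts are in play — +2 for a/e/i/o/u, +12 for every other letter.
Applying it to forty: f(cons)+12=r, o(vowel)+2=q, r(cons)+12=d, t(cons)+12=f, y(cons)+12=k.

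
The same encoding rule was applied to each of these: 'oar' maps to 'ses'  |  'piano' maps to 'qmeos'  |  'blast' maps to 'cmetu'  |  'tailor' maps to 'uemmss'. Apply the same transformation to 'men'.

The shift depends on letter class: consonant r→s is +1, but vowel o→s is +4. Two shifts are in play — +4 for a/e/i/o/u, +1 for every other letter.
Applying it to men: m(cons)+1=n, e(vowel)+4=i, n(cons)+1=o.

nio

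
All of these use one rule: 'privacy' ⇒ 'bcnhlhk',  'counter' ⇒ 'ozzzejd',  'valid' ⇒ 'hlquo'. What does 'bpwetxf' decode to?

persist

Shifts by position in privacy: pos 0: p→b (+12), pos 1: r→c (+11), pos 2: i→n (+5), pos 3: v→h (+12), pos 4: a→l (+11), pos 5: c→h (+5) — repeating every 3. A repeating key of period 3 is used — shifts +12, +11, +5 over and over.
Decoding bpwetxf: b−12=p, p−11=e, w−5=r, e−12=s, t−11=i, x−5=s, f−12=t.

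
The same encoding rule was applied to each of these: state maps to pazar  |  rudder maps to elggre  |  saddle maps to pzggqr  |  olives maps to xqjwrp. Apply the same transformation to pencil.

s(18)→p(15) and t(19)→a(0) fit y≡11x+25 (mod 26); the inverse of 11 mod 26 is 19. Each letter's alphabet position (a=0..z=25) is mapped through 11·x+25 mod 26 — an affine cipher.
For pencil: p(15)→11·15+25≡8=i; e(4)→11·4+25≡17=r; n(13)→11·13+25≡12=m; c(2)→11·2+25≡21=v; i(8)→11·8+25≡9=j; l(11)→11·11+25≡16=q (all mod 26).

irmvjq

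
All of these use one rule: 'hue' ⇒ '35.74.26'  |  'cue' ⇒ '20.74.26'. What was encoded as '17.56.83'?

h(#8)→35 and u(#21)→74: differences scale by 3, so n = 3·pos + 11. The formula is n = 3×(alphabet index, a=1) + 11.
Decoding 17.56.83: 17→(17−11)÷3=2=b, 56→(56−11)÷3=15=o, 83→(83−11)÷3=24=x.

box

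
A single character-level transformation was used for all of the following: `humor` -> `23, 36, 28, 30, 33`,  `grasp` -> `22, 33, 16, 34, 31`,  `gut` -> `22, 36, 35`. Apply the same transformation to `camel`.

18, 16, 28, 20, 27

The number is (letter's place in the alphabet, a=1) + 15.
For camel: c=3→18, a=1→16, m=13→28, e=5→20, l=12→27.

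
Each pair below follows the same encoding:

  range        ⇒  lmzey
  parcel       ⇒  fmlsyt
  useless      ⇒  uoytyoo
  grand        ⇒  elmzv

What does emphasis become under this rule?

ywfhmoko

Treating letters as 0–25, the rule is x ↦ 3x + 12 (mod 26).
On emphasis: e(4)→3·4+12≡24=y; m(12)→3·12+12≡22=w; p(15)→3·15+12≡5=f; h(7)→3·7+12≡7=h; a(0)→3·0+12≡12=m; s(18)→3·18+12≡14=o; i(8)→3·8+12≡10=k; s(18)→3·18+12≡14=o (all mod 26).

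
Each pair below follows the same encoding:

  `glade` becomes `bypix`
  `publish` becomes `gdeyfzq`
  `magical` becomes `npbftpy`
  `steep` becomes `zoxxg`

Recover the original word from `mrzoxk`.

foster

g(6)→b(1) and l(11)→y(24) fit y≡15x+15 (mod 26); the inverse of 15 mod 26 is 7. This is an affine cipher: with a=0,…,z=25, each position x becomes (15x+15) mod 26.
Decoding mrzoxk: m(12)→7·(12−15)≡5=f; r(17)→7·(17−15)≡14=o; z(25)→7·(25−15)≡18=s; o(14)→7·(14−15)≡19=t; x(23)→7·(23−15)≡4=e; k(10)→7·(10−15)≡17=r (all mod 26).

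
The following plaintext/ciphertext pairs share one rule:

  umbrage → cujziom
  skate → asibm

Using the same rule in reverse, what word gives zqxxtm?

ripple

Compare letters: u→c is +8, m→u is +8, b→j is +8 — a constant shift. Each letter is shifted forward by 8 in the alphabet (a Caesar shift of +8).
Decoding zqxxtm: z−8=r, q−8=i, x−8=p, x−8=p, t−8=l, m−8=e.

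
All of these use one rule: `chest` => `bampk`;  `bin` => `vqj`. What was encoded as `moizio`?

garage

The output letters match the input read backwards, each shifted +8: chest reversed is tsehc. The word is reversed, then every letter is shifted forward by 8.
Reversing it on moizio: shift back: m−8=e, o−8=g, i−8=a, z−8=r, i−8=a, o−8=g → egarag; then reverse → garage.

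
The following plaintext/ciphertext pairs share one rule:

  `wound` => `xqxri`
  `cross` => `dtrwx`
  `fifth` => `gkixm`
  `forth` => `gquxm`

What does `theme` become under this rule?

In wound: w→x is +1, o→q is +2, u→x is +3, n→r is +4 — the shift increases by 1 each position. The shift increases by 1 at each position, starting from +1: 1, 2, 3, ….
Applying it to theme: t+1=u, h+2=j, e+3=h, m+4=q, e+5=j.

ujhqj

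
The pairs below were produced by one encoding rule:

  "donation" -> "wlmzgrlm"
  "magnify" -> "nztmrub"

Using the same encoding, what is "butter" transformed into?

yfggvi

Each pair mirrors across the alphabet (d↔w, o↔l, n↔m): positions sum to 25. Each letter is replaced by its mirror in the alphabet: a↔z, b↔y, c↔x, and so on (the Atbash cipher).
For butter: b↔y, u↔f, t↔g, t↔g, e↔v, r↔i.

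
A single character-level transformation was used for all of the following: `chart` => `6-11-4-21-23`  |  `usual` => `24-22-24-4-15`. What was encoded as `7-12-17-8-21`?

diner

c is letter #3 and maps to 6: an offset of 3. The number is (letter's place in the alphabet, a=1) + 3.
Undoing it on 7-12-17-8-21: 7→(7−3)÷1=4=d, 12→(12−3)÷1=9=i, 17→(17−3)÷1=14=n, 8→(8−3)÷1=5=e, 21→(21−3)÷1=18=r.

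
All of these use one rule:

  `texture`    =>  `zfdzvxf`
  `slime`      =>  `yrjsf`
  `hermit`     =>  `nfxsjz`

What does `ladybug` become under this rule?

The rule splits by letter class: vowels +1, consonants +6.
Applying it to ladybug: l(cons)+6=r, a(vowel)+1=b, d(cons)+6=j, y(cons)+6=e, b(cons)+6=h, u(vowel)+1=v, g(cons)+6=m.

rbjehvm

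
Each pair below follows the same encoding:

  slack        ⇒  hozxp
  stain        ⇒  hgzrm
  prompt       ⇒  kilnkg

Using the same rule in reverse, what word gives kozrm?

Each pair mirrors across the alphabet (s↔h, l↔o, a↔z): positions sum to 25. Letters are reflected about the middle of the alphabet (position → 25−position): Atbash.
Undoing it on kozrm: k↔p, o↔l, z↔a, r↔i, m↔n.

plain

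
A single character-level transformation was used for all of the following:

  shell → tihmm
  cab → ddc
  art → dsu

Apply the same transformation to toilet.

urlmhu

The shift depends on letter class: consonant s→t is +1, but vowel e→h is +3. The rule splits by letter class: vowels +3, consonants +1.
For toilet: t(cons)+1=u, o(vowel)+3=r, i(vowel)+3=l, l(cons)+1=m, e(vowel)+3=h, t(cons)+1=u.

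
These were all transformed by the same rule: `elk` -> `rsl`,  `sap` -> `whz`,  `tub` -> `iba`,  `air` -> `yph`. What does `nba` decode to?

Read the word backwards and shift each letter +7.
Undoing it on nba: shift back: n−7=g, b−7=u, a−7=t → gut; then reverse → tug.

tug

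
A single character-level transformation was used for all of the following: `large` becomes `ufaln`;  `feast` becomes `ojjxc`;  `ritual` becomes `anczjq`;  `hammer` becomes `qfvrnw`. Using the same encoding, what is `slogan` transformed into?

A repeating key of period 2 is used — shifts +9, +5 over and over.
Applying it to slogan: s+9=b, l+5=q, o+9=x, g+5=l, a+9=j, n+5=s.

bqxljs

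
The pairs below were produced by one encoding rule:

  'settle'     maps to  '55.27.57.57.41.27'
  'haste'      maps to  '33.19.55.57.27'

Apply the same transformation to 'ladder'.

41.19.25.25.27.53

With a=1..z=26, the number is 2·pos + 17.
For ladder: l=12→41, a=1→19, d=4→25, d=4→25, e=5→27, r=18→53.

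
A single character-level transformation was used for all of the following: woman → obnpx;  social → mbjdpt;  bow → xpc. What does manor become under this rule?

The output letters match the input read backwards, each shifted +1: woman reversed is namow. Read the word backwards and shift each letter +1.
Applying it to manor: reverse → ronam; then shift: r+1=s, o+1=p, n+1=o, a+1=b, m+1=n.

spobn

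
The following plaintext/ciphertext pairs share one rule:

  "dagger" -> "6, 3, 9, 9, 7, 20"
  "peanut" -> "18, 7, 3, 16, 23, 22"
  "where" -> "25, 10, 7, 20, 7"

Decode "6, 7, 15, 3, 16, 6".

demand

d is letter #4 and maps to 6: an offset of 2. Each letter is replaced by its alphabet position (a=1..z=26) + 2.
Reversing it on 6, 7, 15, 3, 16, 6: 6→(6−2)÷1=4=d, 7→(7−2)÷1=5=e, 15→(15−2)÷1=13=m, 3→(3−2)÷1=1=a, 16→(16−2)÷1=14=n, 6→(6−2)÷1=4=d.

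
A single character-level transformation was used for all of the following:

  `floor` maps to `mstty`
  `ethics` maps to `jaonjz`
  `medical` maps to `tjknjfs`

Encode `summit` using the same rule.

The shift depends on letter class: consonant f→m is +7, but vowel o→t is +5. Vowels shift forward by 5 and consonants shift forward by 7.
For summit: s(cons)+7=z, u(vowel)+5=z, m(cons)+7=t, m(cons)+7=t, i(vowel)+5=n, t(cons)+7=a.

zzttna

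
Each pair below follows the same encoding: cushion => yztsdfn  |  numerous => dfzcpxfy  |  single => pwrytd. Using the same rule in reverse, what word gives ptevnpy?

necktie

The output letters match the input read backwards, each shifted +11: cushion reversed is noihsuc. Read the word backwards and shift each letter +11.
Decoding ptevnpy: shift back: p−11=e, t−11=i, e−11=t, v−11=k, n−11=c, p−11=e, y−11=n → eitkcen; then reverse → necktie.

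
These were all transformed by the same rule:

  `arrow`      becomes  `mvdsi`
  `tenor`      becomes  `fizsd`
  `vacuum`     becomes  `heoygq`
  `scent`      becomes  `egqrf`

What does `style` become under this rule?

Shifts by position in arrow: pos 0: a→m (+12), pos 1: r→v (+4), pos 2: r→d (+12), pos 3: o→s (+4) — repeating every 2. The shifts repeat in a cycle of length 2: positions 0,1,… shift by +12, +4, then the pattern repeats.
Applying it to style: s+12=e, t+4=x, y+12=k, l+4=p, e+12=q.

exkpq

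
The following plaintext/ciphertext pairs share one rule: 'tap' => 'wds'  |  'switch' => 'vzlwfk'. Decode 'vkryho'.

shovel

Compare letters: t→w is +3, a→d is +3, p→s is +3 — a constant shift. This is a Caesar cipher with shift 3.
Reversing it on vkryho: v−3=s, k−3=h, r−3=o, y−3=v, h−3=e, o−3=l.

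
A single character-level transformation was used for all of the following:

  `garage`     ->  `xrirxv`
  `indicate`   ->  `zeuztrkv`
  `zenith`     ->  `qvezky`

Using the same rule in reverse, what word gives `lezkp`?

Compare letters: g→x is +17, a→r is +17, r→i is +17 — a constant shift. Each letter is shifted forward by 17 in the alphabet (a Caesar shift of +17).
Decoding lezkp: l−17=u, e−17=n, z−17=i, k−17=t, p−17=y.

unity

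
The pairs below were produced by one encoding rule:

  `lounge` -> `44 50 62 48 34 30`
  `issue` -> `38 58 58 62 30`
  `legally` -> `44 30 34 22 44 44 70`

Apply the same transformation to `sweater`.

58 66 30 22 60 30 56

l(#12)→44 and o(#15)→50: differences scale by 2, so n = 2·pos + 20. The formula is n = 2×(alphabet index, a=1) + 20.
On sweater: s=19→58, w=23→66, e=5→30, a=1→22, t=20→60, e=5→30, r=18→56.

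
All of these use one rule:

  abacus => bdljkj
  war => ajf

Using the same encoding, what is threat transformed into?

The output letters match the input read backwards, each shifted +9: abacus reversed is sucaba. The word is reversed, then every letter is shifted forward by 9.
Applying it to threat: reverse → taerht; then shift: t+9=c, a+9=j, e+9=n, r+9=a, h+9=q, t+9=c.

cjnaqc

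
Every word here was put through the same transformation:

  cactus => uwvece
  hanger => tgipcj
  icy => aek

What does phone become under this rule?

gpqjr

Read the word backwards and shift each letter +2.
For phone: reverse → enohp; then shift: e+2=g, n+2=p, o+2=q, h+2=j, p+2=r.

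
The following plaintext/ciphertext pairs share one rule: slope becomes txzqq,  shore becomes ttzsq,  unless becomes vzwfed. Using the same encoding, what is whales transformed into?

It's a Vigenère-style cipher with numeric key [1,12,11]: position i shifts by key[i mod 3].
For whales: w+1=x, h+12=t, a+11=l, l+1=m, e+12=q, s+11=d.

xtlmqd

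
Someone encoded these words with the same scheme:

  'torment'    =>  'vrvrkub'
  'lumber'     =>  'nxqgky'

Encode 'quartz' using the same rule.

In torment: t→v is +2, o→r is +3, r→v is +4, m→r is +5 — the shift increases by 1 each position. The shift increases by 1 at each position, starting from +2: 2, 3, 4, ….
For quartz: q+2=s, u+3=x, a+4=e, r+5=w, t+6=z, z+7=g.

sxewzg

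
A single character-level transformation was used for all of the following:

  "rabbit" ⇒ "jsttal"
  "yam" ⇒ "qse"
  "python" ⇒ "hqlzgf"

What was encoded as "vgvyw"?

dodge

Compare letters: r→j is +18, a→s is +18, b→t is +18 — a constant shift. Every letter moves 18 places later in the alphabet, wrapping around z→a.
Decoding vgvyw: v−18=d, g−18=o, v−18=d, y−18=g, w−18=e.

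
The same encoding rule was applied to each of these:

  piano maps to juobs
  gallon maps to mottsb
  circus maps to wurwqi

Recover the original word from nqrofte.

p(15)→j(9) and i(8)→u(20) fit y≡17x+14 (mod 26); the inverse of 17 mod 26 is 23. This is an affine cipher: with a=0,…,z=25, each position x becomes (17x+14) mod 26.
Reversing it on nqrofte: n(13)→23·(13−14)≡3=d; q(16)→23·(16−14)≡20=u; r(17)→23·(17−14)≡17=r; o(14)→23·(14−14)≡0=a; f(5)→23·(5−14)≡1=b; t(19)→23·(19−14)≡11=l; e(4)→23·(4−14)≡4=e (all mod 26).

durable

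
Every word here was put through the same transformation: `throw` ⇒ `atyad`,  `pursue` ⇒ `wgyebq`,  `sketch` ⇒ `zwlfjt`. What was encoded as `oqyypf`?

hermit

Shifts by position in throw: pos 0: t→a (+7), pos 1: h→t (+12), pos 2: r→y (+7), pos 3: o→a (+12) — repeating every 2. The shifts repeat in a cycle of length 2: positions 0,1,… shift by +7, +12, then the pattern repeats.
Undoing it on oqyypf: o−7=h, q−12=e, y−7=r, y−12=m, p−7=i, f−12=t.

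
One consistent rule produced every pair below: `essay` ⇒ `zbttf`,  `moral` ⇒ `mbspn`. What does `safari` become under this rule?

jsbgbt

The output letters match the input read backwards, each shifted +1: essay reversed is yasse. The word is reversed, then every letter is shifted forward by 1.
On safari: reverse → irafas; then shift: i+1=j, r+1=s, a+1=b, f+1=g, a+1=b, s+1=t.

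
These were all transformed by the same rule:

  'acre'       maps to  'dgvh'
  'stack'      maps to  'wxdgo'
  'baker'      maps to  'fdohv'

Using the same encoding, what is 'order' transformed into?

The rule splits by letter class: vowels +3, consonants +4.
For order: o(vowel)+3=r, r(cons)+4=v, d(cons)+4=h, e(vowel)+3=h, r(cons)+4=v.

rvhhv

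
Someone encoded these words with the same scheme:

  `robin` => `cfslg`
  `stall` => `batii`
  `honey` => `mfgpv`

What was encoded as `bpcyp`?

r(17)→c(2) and o(14)→f(5) fit y≡25x+19 (mod 26); the inverse of 25 mod 26 is 25. Each letter's alphabet position (a=0..z=25) is mapped through 25·x+19 mod 26 — an affine cipher.
Undoing it on bpcyp: b(1)→25·(1−19)≡18=s; p(15)→25·(15−19)≡4=e; c(2)→25·(2−19)≡17=r; y(24)→25·(24−19)≡21=v; p(15)→25·(15−19)≡4=e (all mod 26).

serve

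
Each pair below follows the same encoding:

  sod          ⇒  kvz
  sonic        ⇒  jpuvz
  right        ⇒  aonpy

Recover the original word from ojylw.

The output letters match the input read backwards, each shifted +7: sod reversed is dos. Two steps: reverse the string, then apply a Caesar shift of +7.
Undoing it on ojylw: shift back: o−7=h, j−7=c, y−7=r, l−7=e, w−7=p → hcrep; then reverse → perch.

perch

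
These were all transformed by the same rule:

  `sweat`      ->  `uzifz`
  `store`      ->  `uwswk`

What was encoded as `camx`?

axis

In sweat: s→u is +2, w→z is +3, e→i is +4, a→f is +5 — the shift increases by 1 each position. Each letter shifts forward by (position + 2), i.e. 2, 3, 4, … — the shift grows by one for each successive letter.
Decoding camx: c−2=a, a−3=x, m−4=i, x−5=s.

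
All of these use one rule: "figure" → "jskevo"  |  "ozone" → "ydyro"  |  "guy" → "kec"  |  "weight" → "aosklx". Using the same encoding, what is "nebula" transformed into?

The shift depends on letter class: consonant f→j is +4, but vowel i→s is +10. Two shifts are in play — +10 for a/e/i/o/u, +4 for every other letter.
For nebula: n(cons)+4=r, e(vowel)+10=o, b(cons)+4=f, u(vowel)+10=e, l(cons)+4=p, a(vowel)+10=k.

rofepk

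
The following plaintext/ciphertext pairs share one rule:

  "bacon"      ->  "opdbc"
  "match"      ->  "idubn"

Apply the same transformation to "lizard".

The output letters match the input read backwards, each shifted +1: bacon reversed is nocab. Two steps: reverse the string, then apply a Caesar shift of +1.
On lizard: reverse → drazil; then shift: d+1=e, r+1=s, a+1=b, z+1=a, i+1=j, l+1=m.

esbajm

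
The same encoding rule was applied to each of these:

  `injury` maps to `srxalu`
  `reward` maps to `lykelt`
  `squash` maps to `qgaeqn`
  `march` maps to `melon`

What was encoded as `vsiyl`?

This is an affine cipher: with a=0,…,z=25, each position x becomes (5x+4) mod 26.
Undoing it on vsiyl: v(21)→21·(21−4)≡19=t; s(18)→21·(18−4)≡8=i; i(8)→21·(8−4)≡6=g; y(24)→21·(24−4)≡4=e; l(11)→21·(11−4)≡17=r (all mod 26).

tiger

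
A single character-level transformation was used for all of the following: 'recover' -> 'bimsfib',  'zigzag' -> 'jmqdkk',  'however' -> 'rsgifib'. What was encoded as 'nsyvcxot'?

Shifts by position in recover: pos 0: r→b (+10), pos 1: e→i (+4), pos 2: c→m (+10), pos 3: o→s (+4) — repeating every 2. The shifts repeat in a cycle of length 2: positions 0,1,… shift by +10, +4, then the pattern repeats.
Reversing it on nsyvcxot: n−10=d, s−4=o, y−10=o, v−4=r, c−10=s, x−4=t, o−10=e, t−4=p.

doorstep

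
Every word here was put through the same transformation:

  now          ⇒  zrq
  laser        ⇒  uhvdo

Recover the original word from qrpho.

The output letters match the input read backwards, each shifted +3: now reversed is won. Read the word backwards and shift each letter +3.
Decoding qrpho: shift back: q−3=n, r−3=o, p−3=m, h−3=e, o−3=l → nomel; then reverse → lemon.

lemon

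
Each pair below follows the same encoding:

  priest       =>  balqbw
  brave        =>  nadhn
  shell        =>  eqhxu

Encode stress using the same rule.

It's a Vigenère-style cipher with numeric key [12,9,3]: position i shifts by key[i mod 3].
For stress: s+12=e, t+9=c, r+3=u, e+12=q, s+9=b, s+3=v.

ecuqbv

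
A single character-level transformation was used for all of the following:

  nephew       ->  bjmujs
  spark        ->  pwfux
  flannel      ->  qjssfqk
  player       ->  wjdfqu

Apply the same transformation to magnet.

yjslfr

The output letters match the input read backwards, each shifted +5: nephew reversed is wehpen. The word is reversed, then every letter is shifted forward by 5.
Applying it to magnet: reverse → tengam; then shift: t+5=y, e+5=j, n+5=s, g+5=l, a+5=f, m+5=r.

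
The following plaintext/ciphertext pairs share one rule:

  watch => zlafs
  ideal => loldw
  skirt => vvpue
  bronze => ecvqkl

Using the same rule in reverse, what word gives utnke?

right

Shifts by position in watch: pos 0: w→z (+3), pos 1: a→l (+11), pos 2: t→a (+7), pos 3: c→f (+3), pos 4: h→s (+11) — repeating every 3. It's a Vigenère-style cipher with numeric key [3,11,7]: position i shifts by key[i mod 3].
Undoing it on utnke: u−3=r, t−11=i, n−7=g, k−3=h, e−11=t.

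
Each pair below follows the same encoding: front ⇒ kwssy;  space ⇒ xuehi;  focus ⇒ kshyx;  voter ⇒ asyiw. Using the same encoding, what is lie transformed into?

qmi

Two shifts are in play — +4 for a/e/i/o/u, +5 for every other letter.
Applying it to lie: l(cons)+5=q, i(vowel)+4=m, e(vowel)+4=i.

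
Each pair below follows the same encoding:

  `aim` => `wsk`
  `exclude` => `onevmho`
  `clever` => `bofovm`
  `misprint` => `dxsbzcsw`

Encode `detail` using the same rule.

vskdon

The output letters match the input read backwards, each shifted +10: aim reversed is mia. Two steps: reverse the string, then apply a Caesar shift of +10.
Applying it to detail: reverse → liated; then shift: l+10=v, i+10=s, a+10=k, t+10=d, e+10=o, d+10=n.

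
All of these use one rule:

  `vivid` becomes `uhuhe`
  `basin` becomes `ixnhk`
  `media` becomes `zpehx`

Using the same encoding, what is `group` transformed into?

lcvjg

v(21)→u(20) and i(8)→h(7) fit y≡11x+23 (mod 26); the inverse of 11 mod 26 is 19. This is an affine cipher: with a=0,…,z=25, each position x becomes (11x+23) mod 26.
Applying it to group: g(6)→11·6+23≡11=l; r(17)→11·17+23≡2=c; o(14)→11·14+23≡21=v; u(20)→11·20+23≡9=j; p(15)→11·15+23≡6=g (all mod 26).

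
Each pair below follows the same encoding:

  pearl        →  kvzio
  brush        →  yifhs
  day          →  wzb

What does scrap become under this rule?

Each pair mirrors across the alphabet (p↔k, e↔v, a↔z): positions sum to 25. Letters are reflected about the middle of the alphabet (position → 25−position): Atbash.
For scrap: s↔h, c↔x, r↔i, a↔z, p↔k.

hxizk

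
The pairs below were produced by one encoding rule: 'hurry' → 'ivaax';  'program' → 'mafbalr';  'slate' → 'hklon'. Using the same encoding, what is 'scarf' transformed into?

hzlau

Each letter's alphabet position (a=0..z=25) is mapped through 7·x+11 mod 26 — an affine cipher.
For scarf: s(18)→7·18+11≡7=h; c(2)→7·2+11≡25=z; a(0)→7·0+11≡11=l; r(17)→7·17+11≡0=a; f(5)→7·5+11≡20=u (all mod 26).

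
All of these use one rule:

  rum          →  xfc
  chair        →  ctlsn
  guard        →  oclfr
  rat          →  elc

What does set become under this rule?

epd

Read the word backwards and shift each letter +11.
On set: reverse → tes; then shift: t+11=e, e+11=p, s+11=d.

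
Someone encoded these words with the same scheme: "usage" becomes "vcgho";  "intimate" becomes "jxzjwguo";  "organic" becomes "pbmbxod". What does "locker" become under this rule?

myilox

The shifts repeat in a cycle of length 3: positions 0,1,… shift by +1, +10, +6, then the pattern repeats.
On locker: l+1=m, o+10=y, c+6=i, k+1=l, e+10=o, r+6=x.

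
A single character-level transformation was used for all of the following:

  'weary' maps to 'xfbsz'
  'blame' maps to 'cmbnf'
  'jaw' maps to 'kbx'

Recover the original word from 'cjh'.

Compare letters: w→x is +1, e→f is +1, a→b is +1 — a constant shift. Each letter is shifted forward by 1 in the alphabet (a Caesar shift of +1).
Decoding cjh: c−1=b, j−1=i, h−1=g.

big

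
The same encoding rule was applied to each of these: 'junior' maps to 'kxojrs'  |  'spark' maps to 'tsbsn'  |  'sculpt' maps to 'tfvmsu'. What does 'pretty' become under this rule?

Shifts by position in junior: pos 0: j→k (+1), pos 1: u→x (+3), pos 2: n→o (+1), pos 3: i→j (+1), pos 4: o→r (+3), pos 5: r→s (+1) — repeating every 3. The shifts repeat in a cycle of length 3: positions 0,1,… shift by +1, +3, +1, then the pattern repeats.
For pretty: p+1=q, r+3=u, e+1=f, t+1=u, t+3=w, y+1=z.

qufuwz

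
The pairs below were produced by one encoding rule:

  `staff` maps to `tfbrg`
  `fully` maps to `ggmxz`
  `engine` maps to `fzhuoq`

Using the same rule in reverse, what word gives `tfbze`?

Shifts by position in staff: pos 0: s→t (+1), pos 1: t→f (+12), pos 2: a→b (+1), pos 3: f→r (+12) — repeating every 2. The shifts repeat in a cycle of length 2: positions 0,1,… shift by +1, +12, then the pattern repeats.
Reversing it on tfbze: t−1=s, f−12=t, b−1=a, z−12=n, e−1=d.

stand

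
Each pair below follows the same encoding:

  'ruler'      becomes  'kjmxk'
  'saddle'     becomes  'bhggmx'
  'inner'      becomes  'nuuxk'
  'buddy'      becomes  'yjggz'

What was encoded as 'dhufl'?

r(17)→k(10) and u(20)→j(9) fit y≡17x+7 (mod 26); the inverse of 17 mod 26 is 23. Treating letters as 0–25, the rule is x ↦ 17x + 7 (mod 26).
Decoding dhufl: d(3)→23·(3−7)≡12=m; h(7)→23·(7−7)≡0=a; u(20)→23·(20−7)≡13=n; f(5)→23·(5−7)≡6=g; l(11)→23·(11−7)≡14=o (all mod 26).

mango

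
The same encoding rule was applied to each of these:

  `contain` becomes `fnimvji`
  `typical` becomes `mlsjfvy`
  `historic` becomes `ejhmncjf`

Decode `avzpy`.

This is an affine cipher: with a=0,…,z=25, each position x becomes (5x+21) mod 26.
Decoding avzpy: a(0)→21·(0−21)≡1=b; v(21)→21·(21−21)≡0=a; z(25)→21·(25−21)≡6=g; p(15)→21·(15−21)≡4=e; y(24)→21·(24−21)≡11=l (all mod 26).

bagel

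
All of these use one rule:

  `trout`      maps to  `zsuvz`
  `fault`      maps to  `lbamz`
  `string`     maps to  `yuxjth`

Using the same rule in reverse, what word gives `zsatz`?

trust

Shifts by position in trout: pos 0: t→z (+6), pos 1: r→s (+1), pos 2: o→u (+6), pos 3: u→v (+1) — repeating every 2. It's a Vigenère-style cipher with numeric key [6,1]: position i shifts by key[i mod 2].
Reversing it on zsatz: z−6=t, s−1=r, a−6=u, t−1=s, z−6=t.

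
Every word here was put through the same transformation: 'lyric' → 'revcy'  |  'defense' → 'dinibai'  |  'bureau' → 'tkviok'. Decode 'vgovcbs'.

roaring

l(11)→r(17) and y(24)→e(4) fit y≡5x+14 (mod 26); the inverse of 5 mod 26 is 21. Each letter's alphabet position (a=0..z=25) is mapped through 5·x+14 mod 26 — an affine cipher.
Decoding vgovcbs: v(21)→21·(21−14)≡17=r; g(6)→21·(6−14)≡14=o; o(14)→21·(14−14)≡0=a; v(21)→21·(21−14)≡17=r; c(2)→21·(2−14)≡8=i; b(1)→21·(1−14)≡13=n; s(18)→21·(18−14)≡6=g (all mod 26).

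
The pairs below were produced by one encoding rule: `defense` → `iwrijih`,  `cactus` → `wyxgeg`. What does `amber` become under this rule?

vifqe

The word is reversed, then every letter is shifted forward by 4.
For amber: reverse → rebma; then shift: r+4=v, e+4=i, b+4=f, m+4=q, a+4=e.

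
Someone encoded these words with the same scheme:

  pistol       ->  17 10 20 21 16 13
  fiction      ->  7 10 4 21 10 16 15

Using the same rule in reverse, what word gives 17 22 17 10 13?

Each letter is replaced by its alphabet position (a=1..z=26) + 1.
Undoing it on 17 22 17 10 13: 17→(17−1)÷1=16=p, 22→(22−1)÷1=21=u, 17→(17−1)÷1=16=p, 10→(10−1)÷1=9=i, 13→(13−1)÷1=12=l.

pupil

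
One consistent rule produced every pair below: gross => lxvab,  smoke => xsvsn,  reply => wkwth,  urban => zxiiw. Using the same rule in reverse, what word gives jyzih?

essay

In gross: g→l is +5, r→x is +6, o→v is +7, s→a is +8 — the shift increases by 1 each position. Each letter shifts forward by (position + 5), i.e. 5, 6, 7, … — the shift grows by one for each successive letter.
Reversing it on jyzih: j−5=e, y−6=s, z−7=s, i−8=a, h−9=y.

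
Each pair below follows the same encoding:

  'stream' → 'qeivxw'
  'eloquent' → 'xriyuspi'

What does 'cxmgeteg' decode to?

The output letters match the input read backwards, each shifted +4: stream reversed is maerts. Read the word backwards and shift each letter +4.
Decoding cxmgeteg: shift back: c−4=y, x−4=t, m−4=i, g−4=c, e−4=a, t−4=p, e−4=a, g−4=c → yticapac; then reverse → capacity.

capacity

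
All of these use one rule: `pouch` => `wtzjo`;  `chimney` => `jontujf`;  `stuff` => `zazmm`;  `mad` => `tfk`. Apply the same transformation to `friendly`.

mynjuksf

The shift depends on letter class: consonant p→w is +7, but vowel o→t is +5. Vowels shift forward by 5 and consonants shift forward by 7.
Applying it to friendly: f(cons)+7=m, r(cons)+7=y, i(vowel)+5=n, e(vowel)+5=j, n(cons)+7=u, d(cons)+7=k, l(cons)+7=s, y(cons)+7=f.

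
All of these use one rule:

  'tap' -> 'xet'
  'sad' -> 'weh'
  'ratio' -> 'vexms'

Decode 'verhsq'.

Compare letters: t→x is +4, a→e is +4, p→t is +4 — a constant shift. Each letter is shifted forward by 4 in the alphabet (a Caesar shift of +4).
Decoding verhsq: v−4=r, e−4=a, r−4=n, h−4=d, s−4=o, q−4=m.

random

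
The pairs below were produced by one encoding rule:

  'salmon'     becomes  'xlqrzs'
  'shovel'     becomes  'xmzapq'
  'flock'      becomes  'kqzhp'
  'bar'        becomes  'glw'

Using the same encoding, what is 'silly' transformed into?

The shift depends on letter class: consonant s→x is +5, but vowel a→l is +11. The rule splits by letter class: vowels +11, consonants +5.
On silly: s(cons)+5=x, i(vowel)+11=t, l(cons)+5=q, l(cons)+5=q, y(cons)+5=d.

xtqqd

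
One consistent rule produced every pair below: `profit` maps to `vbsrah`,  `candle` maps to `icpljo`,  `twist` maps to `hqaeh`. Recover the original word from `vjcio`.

Each letter's alphabet position (a=0..z=25) is mapped through 3·x+2 mod 26 — an affine cipher.
Reversing it on vjcio: v(21)→9·(21−2)≡15=p; j(9)→9·(9−2)≡11=l; c(2)→9·(2−2)≡0=a; i(8)→9·(8−2)≡2=c; o(14)→9·(14−2)≡4=e (all mod 26).

place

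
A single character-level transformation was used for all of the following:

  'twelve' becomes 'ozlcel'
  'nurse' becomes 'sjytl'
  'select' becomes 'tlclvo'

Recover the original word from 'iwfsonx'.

phantom

t(19)→o(14) and w(22)→z(25) fit y≡21x+5 (mod 26); the inverse of 21 mod 26 is 5. Each letter's alphabet position (a=0..z=25) is mapped through 21·x+5 mod 26 — an affine cipher.
Reversing it on iwfsonx: i(8)→5·(8−5)≡15=p; w(22)→5·(22−5)≡7=h; f(5)→5·(5−5)≡0=a; s(18)→5·(18−5)≡13=n; o(14)→5·(14−5)≡19=t; n(13)→5·(13−5)≡14=o; x(23)→5·(23−5)≡12=m (all mod 26).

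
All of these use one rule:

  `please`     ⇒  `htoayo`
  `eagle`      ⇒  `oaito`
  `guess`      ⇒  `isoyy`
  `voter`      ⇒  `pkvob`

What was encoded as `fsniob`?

p(15)→h(7) and l(11)→t(19) fit y≡23x+0 (mod 26); the inverse of 23 mod 26 is 17. Each letter's alphabet position (a=0..z=25) is mapped through 23·x+0 mod 26 — an affine cipher.
Reversing it on fsniob: f(5)→17·(5−0)≡7=h; s(18)→17·(18−0)≡20=u; n(13)→17·(13−0)≡13=n; i(8)→17·(8−0)≡6=g; o(14)→17·(14−0)≡4=e; b(1)→17·(1−0)≡17=r (all mod 26).

hunger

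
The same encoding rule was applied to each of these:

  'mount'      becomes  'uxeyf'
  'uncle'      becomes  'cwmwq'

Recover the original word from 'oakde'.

grass

In mount: m→u is +8, o→x is +9, u→e is +10, n→y is +11 — the shift increases by 1 each position. Letter i (0-indexed) is shifted by i+8, so successive shifts are 8, 9, 10, ….
Reversing it on oakde: o−8=g, a−9=r, k−10=a, d−11=s, e−12=s.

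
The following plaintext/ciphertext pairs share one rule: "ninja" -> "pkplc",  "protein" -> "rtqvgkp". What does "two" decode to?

Compare letters: n→p is +2, i→k is +2, n→p is +2 — a constant shift. Each letter is shifted forward by 2 in the alphabet (a Caesar shift of +2).
Reversing it on two: t−2=r, w−2=u, o−2=m.

rum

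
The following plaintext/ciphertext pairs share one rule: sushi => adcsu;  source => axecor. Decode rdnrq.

judge

In sushi: s→a is +8, u→d is +9, s→c is +10, h→s is +11 — the shift increases by 1 each position. The shift increases by 1 at each position, starting from +8: 8, 9, 10, ….
Decoding rdnrq: r−8=j, d−9=u, n−10=d, r−11=g, q−12=e.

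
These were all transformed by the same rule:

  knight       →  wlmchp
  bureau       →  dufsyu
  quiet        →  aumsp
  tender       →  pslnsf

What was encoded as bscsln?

legend

k(10)→w(22) and n(13)→l(11) fit y≡5x+24 (mod 26); the inverse of 5 mod 26 is 21. Treating letters as 0–25, the rule is x ↦ 5x + 24 (mod 26).
Undoing it on bscsln: b(1)→21·(1−24)≡11=l; s(18)→21·(18−24)≡4=e; c(2)→21·(2−24)≡6=g; s(18)→21·(18−24)≡4=e; l(11)→21·(11−24)≡13=n; n(13)→21·(13−24)≡3=d (all mod 26).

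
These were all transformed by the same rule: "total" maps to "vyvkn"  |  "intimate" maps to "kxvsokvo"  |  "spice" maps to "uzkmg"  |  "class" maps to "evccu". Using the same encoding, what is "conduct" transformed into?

Shifts by position in total: pos 0: t→v (+2), pos 1: o→y (+10), pos 2: t→v (+2), pos 3: a→k (+10) — repeating every 2. The shifts repeat in a cycle of length 2: positions 0,1,… shift by +2, +10, then the pattern repeats.
On conduct: c+2=e, o+10=y, n+2=p, d+10=n, u+2=w, c+10=m, t+2=v.

eypnwmv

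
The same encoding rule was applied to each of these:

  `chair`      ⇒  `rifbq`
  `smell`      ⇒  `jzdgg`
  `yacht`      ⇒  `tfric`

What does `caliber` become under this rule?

rfgbydq

c(2)→r(17) and h(7)→i(8) fit y≡19x+5 (mod 26); the inverse of 19 mod 26 is 11. Each letter's alphabet position (a=0..z=25) is mapped through 19·x+5 mod 26 — an affine cipher.
For caliber: c(2)→19·2+5≡17=r; a(0)→19·0+5≡5=f; l(11)→19·11+5≡6=g; i(8)→19·8+5≡1=b; b(1)→19·1+5≡24=y; e(4)→19·4+5≡3=d; r(17)→19·17+5≡16=q (all mod 26).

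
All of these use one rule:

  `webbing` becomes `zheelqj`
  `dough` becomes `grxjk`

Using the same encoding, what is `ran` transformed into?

Compare letters: w→z is +3, e→h is +3, b→e is +3 — a constant shift. Each letter is shifted forward by 3 in the alphabet (a Caesar shift of +3).
On ran: r+3=u, a+3=d, n+3=q.

udq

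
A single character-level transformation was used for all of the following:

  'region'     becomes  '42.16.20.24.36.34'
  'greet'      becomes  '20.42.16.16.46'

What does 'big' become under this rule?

10.24.20

The formula is n = 2×(alphabet index, a=1) + 6.
For big: b=2→10, i=9→24, g=7→20.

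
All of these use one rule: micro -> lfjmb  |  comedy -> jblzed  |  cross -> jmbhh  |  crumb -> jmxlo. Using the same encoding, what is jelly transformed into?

m(12)→l(11) and i(8)→f(5) fit y≡21x+19 (mod 26); the inverse of 21 mod 26 is 5. This is an affine cipher: with a=0,…,z=25, each position x becomes (21x+19) mod 26.
On jelly: j(9)→21·9+19≡0=a; e(4)→21·4+19≡25=z; l(11)→21·11+19≡16=q; l(11)→21·11+19≡16=q; y(24)→21·24+19≡3=d (all mod 26).

azqqd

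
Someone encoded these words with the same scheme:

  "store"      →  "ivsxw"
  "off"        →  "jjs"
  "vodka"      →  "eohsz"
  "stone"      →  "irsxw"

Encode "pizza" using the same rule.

The output letters match the input read backwards, each shifted +4: store reversed is erots. Two steps: reverse the string, then apply a Caesar shift of +4.
For pizza: reverse → azzip; then shift: a+4=e, z+4=d, z+4=d, i+4=m, p+4=t.

eddmt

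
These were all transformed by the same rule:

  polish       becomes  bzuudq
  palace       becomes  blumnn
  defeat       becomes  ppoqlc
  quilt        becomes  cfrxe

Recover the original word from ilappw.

It's a Vigenère-style cipher with numeric key [12,11,9]: position i shifts by key[i mod 3].
Reversing it on ilappw: i−12=w, l−11=a, a−9=r, p−12=d, p−11=e, w−9=n.

warden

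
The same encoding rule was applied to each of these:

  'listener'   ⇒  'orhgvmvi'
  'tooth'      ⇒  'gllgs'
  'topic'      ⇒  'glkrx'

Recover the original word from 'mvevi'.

never

This is the alphabet-reversal cipher (Atbash): a becomes z, b becomes y, etc.
Undoing it on mvevi: m↔n, v↔e, e↔v, v↔e, i↔r.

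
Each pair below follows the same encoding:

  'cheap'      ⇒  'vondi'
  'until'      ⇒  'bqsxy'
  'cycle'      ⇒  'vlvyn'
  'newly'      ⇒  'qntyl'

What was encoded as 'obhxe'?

humid

c(2)→v(21) and h(7)→o(14) fit y≡9x+3 (mod 26); the inverse of 9 mod 26 is 3. Each letter's alphabet position (a=0..z=25) is mapped through 9·x+3 mod 26 — an affine cipher.
Undoing it on obhxe: o(14)→3·(14−3)≡7=h; b(1)→3·(1−3)≡20=u; h(7)→3·(7−3)≡12=m; x(23)→3·(23−3)≡8=i; e(4)→3·(4−3)≡3=d (all mod 26).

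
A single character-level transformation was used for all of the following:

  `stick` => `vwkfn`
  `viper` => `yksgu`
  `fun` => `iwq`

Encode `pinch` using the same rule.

Vowels shift forward by 2 and consonants shift forward by 3.
For pinch: p(cons)+3=s, i(vowel)+2=k, n(cons)+3=q, c(cons)+3=f, h(cons)+3=k.

skqfk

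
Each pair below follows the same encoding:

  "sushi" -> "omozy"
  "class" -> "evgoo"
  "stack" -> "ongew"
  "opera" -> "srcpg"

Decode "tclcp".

never

s(18)→o(14) and u(20)→m(12) fit y≡25x+6 (mod 26); the inverse of 25 mod 26 is 25. Each letter's alphabet position (a=0..z=25) is mapped through 25·x+6 mod 26 — an affine cipher.
Reversing it on tclcp: t(19)→25·(19−6)≡13=n; c(2)→25·(2−6)≡4=e; l(11)→25·(11−6)≡21=v; c(2)→25·(2−6)≡4=e; p(15)→25·(15−6)≡17=r (all mod 26).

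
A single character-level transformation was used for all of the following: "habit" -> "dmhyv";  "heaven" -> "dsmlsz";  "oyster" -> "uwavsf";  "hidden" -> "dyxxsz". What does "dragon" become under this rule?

h(7)→d(3) and a(0)→m(12) fit y≡21x+12 (mod 26); the inverse of 21 mod 26 is 5. Treating letters as 0–25, the rule is x ↦ 21x + 12 (mod 26).
Applying it to dragon: d(3)→21·3+12≡23=x; r(17)→21·17+12≡5=f; a(0)→21·0+12≡12=m; g(6)→21·6+12≡8=i; o(14)→21·14+12≡20=u; n(13)→21·13+12≡25=z (all mod 26).

xfmiuz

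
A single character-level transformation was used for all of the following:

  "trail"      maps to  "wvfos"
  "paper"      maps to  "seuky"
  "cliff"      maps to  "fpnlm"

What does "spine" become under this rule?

vtntl

In trail: t→w is +3, r→v is +4, a→f is +5, i→o is +6 — the shift increases by 1 each position. Letter i (0-indexed) is shifted by i+3, so successive shifts are 3, 4, 5, ….
On spine: s+3=v, p+4=t, i+5=n, n+6=t, e+7=l.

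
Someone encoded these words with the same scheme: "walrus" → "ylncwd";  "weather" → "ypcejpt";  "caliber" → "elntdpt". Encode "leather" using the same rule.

Shifts by position in walrus: pos 0: w→y (+2), pos 1: a→l (+11), pos 2: l→n (+2), pos 3: r→c (+11) — repeating every 2. It's a Vigenère-style cipher with numeric key [2,11]: position i shifts by key[i mod 2].
For leather: l+2=n, e+11=p, a+2=c, t+11=e, h+2=j, e+11=p, r+2=t.

npcejpt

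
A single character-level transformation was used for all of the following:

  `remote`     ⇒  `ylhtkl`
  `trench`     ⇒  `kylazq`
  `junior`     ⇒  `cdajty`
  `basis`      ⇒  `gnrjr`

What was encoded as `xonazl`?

glance

Treating letters as 0–25, the rule is x ↦ 19x + 13 (mod 26).
Undoing it on xonazl: x(23)→11·(23−13)≡6=g; o(14)→11·(14−13)≡11=l; n(13)→11·(13−13)≡0=a; a(0)→11·(0−13)≡13=n; z(25)→11·(25−13)≡2=c; l(11)→11·(11−13)≡4=e (all mod 26).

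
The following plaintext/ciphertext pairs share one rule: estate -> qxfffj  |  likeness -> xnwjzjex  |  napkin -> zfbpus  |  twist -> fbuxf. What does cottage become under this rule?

A repeating key of period 2 is used — shifts +12, +5 over and over.
For cottage: c+12=o, o+5=t, t+12=f, t+5=y, a+12=m, g+5=l, e+12=q.

otfymlq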